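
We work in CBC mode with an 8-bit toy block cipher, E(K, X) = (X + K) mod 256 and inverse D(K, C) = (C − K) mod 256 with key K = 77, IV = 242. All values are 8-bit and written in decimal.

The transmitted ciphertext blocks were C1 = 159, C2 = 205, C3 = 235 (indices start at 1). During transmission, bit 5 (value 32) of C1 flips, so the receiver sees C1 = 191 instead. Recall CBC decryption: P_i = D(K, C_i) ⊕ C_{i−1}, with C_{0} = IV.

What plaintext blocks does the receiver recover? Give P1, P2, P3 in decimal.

P1 = 128, P2 = 63, P3 = 83

Only C1 changed, to 191. In CBC, a change in C_i garbles P_i and flips the same bit in P_{i+1}. Decrypting the received ciphertext:
P1: D(K, 191) = 114; 114 ⊕ 242 = 128.
P2: D(K, 205) = 128; 128 ⊕ 191 = 63.
P3: D(K, 235) = 158; 158 ⊕ 205 = 83.
Blocks that differ from the original plaintext: P1, P2.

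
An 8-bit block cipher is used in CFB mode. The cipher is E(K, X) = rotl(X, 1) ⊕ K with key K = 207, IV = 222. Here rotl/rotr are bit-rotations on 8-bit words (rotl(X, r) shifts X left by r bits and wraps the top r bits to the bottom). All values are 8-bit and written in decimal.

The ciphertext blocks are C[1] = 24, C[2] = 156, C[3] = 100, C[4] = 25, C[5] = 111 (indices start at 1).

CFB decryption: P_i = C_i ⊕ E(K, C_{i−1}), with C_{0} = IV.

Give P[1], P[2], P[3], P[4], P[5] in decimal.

P[1] = 106, P[2] = 99, P[3] = 146, P[4] = 30, P[5] = 146

P[1]: E(K, 222) = 114; 24 ⊕ 114 = 106.
P[2]: E(K, 24) = 255; 156 ⊕ 255 = 99.
P[3]: E(K, 156) = 246; 100 ⊕ 246 = 146.
P[4]: E(K, 100) = 7; 25 ⊕ 7 = 30.
P[5]: E(K, 25) = 253; 111 ⊕ 253 = 146.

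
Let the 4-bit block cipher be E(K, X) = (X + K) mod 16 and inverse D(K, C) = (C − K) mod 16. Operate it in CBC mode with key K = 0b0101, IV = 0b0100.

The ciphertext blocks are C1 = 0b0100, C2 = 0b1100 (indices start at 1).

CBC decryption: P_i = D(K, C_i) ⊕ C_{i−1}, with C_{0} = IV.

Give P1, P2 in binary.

P1 = 0b1011, P2 = 0b0011

P1: D(K, 0b0100) = 0b1111; 0b1111 ⊕ 0b0100 = 0b1011.
P2: D(K, 0b1100) = 0b0111; 0b0111 ⊕ 0b0100 = 0b0011.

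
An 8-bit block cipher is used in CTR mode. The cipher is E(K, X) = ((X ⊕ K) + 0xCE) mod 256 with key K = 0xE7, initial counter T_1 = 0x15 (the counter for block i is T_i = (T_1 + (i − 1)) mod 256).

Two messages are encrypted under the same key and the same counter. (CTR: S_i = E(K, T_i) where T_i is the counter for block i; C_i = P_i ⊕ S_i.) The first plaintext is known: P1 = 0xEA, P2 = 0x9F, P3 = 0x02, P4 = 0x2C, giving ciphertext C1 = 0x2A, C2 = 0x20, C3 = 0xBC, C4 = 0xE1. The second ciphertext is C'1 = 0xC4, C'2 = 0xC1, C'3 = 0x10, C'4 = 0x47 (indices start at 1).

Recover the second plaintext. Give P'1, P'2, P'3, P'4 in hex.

P'1 = 0x04, P'2 = 0x7E, P'3 = 0xAE, P'4 = 0x8A

In CTR with a reused counter, both messages share the same keystream S_i, so C_i ⊕ C'_i = P_i ⊕ P'_i and thus P'_i = P_i ⊕ C_i ⊕ C'_i.
P'1: 0xEA ⊕ 0x2A ⊕ 0xC4 = 0x04.
P'2: 0x9F ⊕ 0x20 ⊕ 0xC1 = 0x7E.
P'3: 0x02 ⊕ 0xBC ⊕ 0x10 = 0xAE.
P'4: 0x2C ⊕ 0xE1 ⊕ 0x47 = 0x8A.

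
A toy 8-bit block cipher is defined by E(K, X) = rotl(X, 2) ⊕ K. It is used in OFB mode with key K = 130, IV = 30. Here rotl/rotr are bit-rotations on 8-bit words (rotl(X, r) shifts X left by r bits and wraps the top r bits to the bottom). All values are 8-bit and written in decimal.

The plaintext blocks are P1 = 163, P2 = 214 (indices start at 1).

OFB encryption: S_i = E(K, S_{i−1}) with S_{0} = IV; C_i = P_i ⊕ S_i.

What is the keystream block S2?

105

C1: S = E(K, 30) = 250; 163 ⊕ 250 = 89.
C2: S = E(K, 250) = 105; 214 ⊕ 105 = 191.
So S2 = 105.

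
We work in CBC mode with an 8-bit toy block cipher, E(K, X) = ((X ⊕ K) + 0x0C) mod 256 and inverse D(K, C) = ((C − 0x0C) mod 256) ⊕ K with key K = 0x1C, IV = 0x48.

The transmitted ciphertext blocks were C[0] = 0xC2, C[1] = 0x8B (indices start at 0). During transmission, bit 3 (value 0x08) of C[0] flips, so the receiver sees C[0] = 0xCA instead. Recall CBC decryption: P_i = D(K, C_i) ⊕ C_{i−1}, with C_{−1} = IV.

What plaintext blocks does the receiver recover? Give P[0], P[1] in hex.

Only C[0] changed, to 0xCA. In CBC, a change in C_i garbles P_i and flips the same bit in P_{i+1}. Decrypting the received ciphertext:
P[0]: D(K, 0xCA) = 0xA2; 0xA2 ⊕ 0x48 = 0xEA.
P[1]: D(K, 0x8B) = 0x63; 0x63 ⊕ 0xCA = 0xA9.
Blocks that differ from the original plaintext: P[0], P[1].

P[0] = 0xEA, P[1] = 0xA9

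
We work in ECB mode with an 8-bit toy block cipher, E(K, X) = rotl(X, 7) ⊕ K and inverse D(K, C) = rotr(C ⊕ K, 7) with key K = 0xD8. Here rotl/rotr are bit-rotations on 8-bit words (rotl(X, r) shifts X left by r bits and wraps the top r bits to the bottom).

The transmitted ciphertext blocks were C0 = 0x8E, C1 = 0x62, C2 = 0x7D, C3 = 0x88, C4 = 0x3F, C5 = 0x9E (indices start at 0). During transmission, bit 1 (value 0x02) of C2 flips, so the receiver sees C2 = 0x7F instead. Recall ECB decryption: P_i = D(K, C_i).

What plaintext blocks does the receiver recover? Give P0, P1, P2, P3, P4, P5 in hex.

Only C2 changed, to 0x7F. In ECB, a change in C_i affects only P_i. Decrypting the received ciphertext:
P0: D(K, 0x8E) = 0xAC.
P1: D(K, 0x62) = 0x75.
P2: D(K, 0x7F) = 0x4F.
P3: D(K, 0x88) = 0xA0.
P4: D(K, 0x3F) = 0xCF.
P5: D(K, 0x9E) = 0x8C.
Blocks that differ from the original plaintext: P2.

P0 = 0xAC, P1 = 0x75, P2 = 0x4F, P3 = 0xA0, P4 = 0xCF, P5 = 0x8C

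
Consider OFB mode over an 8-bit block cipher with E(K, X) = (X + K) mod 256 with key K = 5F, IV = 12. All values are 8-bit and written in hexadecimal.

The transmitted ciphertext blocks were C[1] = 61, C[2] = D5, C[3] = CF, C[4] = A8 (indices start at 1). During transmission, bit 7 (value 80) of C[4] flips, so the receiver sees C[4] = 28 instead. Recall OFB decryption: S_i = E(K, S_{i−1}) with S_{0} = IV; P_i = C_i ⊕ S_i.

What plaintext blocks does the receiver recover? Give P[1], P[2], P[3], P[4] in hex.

Only C[4] changed, to 28. In OFB, a change in C_i flips the same bit in P_i only; the keystream is unaffected. Decrypting the received ciphertext:
P[1]: S = E(K, 12) = 71; 61 ⊕ 71 = 10.
P[2]: S = E(K, 71) = D0; D5 ⊕ D0 = 05.
P[3]: S = E(K, D0) = 2F; CF ⊕ 2F = E0.
P[4]: S = E(K, 2F) = 8E; 28 ⊕ 8E = A6.
Blocks that differ from the original plaintext: P[4].

P[1] = 10, P[2] = 05, P[3] = E0, P[4] = A6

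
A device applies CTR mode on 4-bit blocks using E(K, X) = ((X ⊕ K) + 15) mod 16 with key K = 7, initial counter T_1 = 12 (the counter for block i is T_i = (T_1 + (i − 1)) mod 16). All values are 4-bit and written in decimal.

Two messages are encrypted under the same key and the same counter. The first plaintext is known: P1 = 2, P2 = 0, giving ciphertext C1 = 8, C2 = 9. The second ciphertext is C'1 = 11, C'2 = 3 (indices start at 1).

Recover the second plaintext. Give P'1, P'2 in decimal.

P'1 = 1, P'2 = 10

In CTR with a reused counter, both messages share the same keystream S_i, so C_i ⊕ C'_i = P_i ⊕ P'_i and thus P'_i = P_i ⊕ C_i ⊕ C'_i.
P'1: 2 ⊕ 8 ⊕ 11 = 1.
P'2: 0 ⊕ 9 ⊕ 3 = 10.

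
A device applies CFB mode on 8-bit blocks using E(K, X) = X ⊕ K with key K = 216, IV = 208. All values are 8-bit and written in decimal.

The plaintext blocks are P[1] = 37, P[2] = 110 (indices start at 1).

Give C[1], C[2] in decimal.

CFB encryption: C_i = P_i ⊕ E(K, C_{i−1}), with C_{0} = IV.
C[1]: E(K, 208) = 8; 37 ⊕ 8 = 45.
C[2]: E(K, 45) = 245; 110 ⊕ 245 = 155.

C[1] = 45, C[2] = 155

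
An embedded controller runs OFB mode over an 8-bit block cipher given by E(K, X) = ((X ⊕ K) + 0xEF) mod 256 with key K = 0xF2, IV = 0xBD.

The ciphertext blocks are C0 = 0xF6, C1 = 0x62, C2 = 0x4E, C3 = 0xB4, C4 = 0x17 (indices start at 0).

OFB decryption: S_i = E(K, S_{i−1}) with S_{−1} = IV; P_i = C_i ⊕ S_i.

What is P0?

P0: S = E(K, 0xBD) = 0x3E; 0xF6 ⊕ 0x3E = 0xC8.

P0 = 0xC8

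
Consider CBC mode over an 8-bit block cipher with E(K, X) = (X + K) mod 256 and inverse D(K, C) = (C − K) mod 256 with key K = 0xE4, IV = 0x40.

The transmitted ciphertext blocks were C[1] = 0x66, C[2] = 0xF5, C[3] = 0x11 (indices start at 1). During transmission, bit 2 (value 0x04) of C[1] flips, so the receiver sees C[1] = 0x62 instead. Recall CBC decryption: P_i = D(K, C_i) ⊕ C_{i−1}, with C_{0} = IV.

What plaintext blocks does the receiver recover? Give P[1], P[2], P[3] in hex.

P[1] = 0x3E, P[2] = 0x73, P[3] = 0xD8

Only C[1] changed, to 0x62. In CBC, a change in C_i garbles P_i and flips the same bit in P_{i+1}. Decrypting the received ciphertext:
P[1]: D(K, 0x62) = 0x7E; 0x7E ⊕ 0x40 = 0x3E.
P[2]: D(K, 0xF5) = 0x11; 0x11 ⊕ 0x62 = 0x73.
P[3]: D(K, 0x11) = 0x2D; 0x2D ⊕ 0xF5 = 0xD8.
Blocks that differ from the original plaintext: P[1], P[2].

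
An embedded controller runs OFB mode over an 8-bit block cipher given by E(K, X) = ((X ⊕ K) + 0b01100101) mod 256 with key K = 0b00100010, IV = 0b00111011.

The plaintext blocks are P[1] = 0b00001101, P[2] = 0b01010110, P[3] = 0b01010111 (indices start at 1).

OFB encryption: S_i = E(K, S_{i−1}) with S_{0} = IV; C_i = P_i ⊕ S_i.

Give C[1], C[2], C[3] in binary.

C[1]: S = E(K, 0b00111011) = 0b01111110; 0b00001101 ⊕ 0b01111110 = 0b01110011.
C[2]: S = E(K, 0b01111110) = 0b11000001; 0b01010110 ⊕ 0b11000001 = 0b10010111.
C[3]: S = E(K, 0b11000001) = 0b01001000; 0b01010111 ⊕ 0b01001000 = 0b00011111.

C[1] = 0b01110011, C[2] = 0b10010111, C[3] = 0b00011111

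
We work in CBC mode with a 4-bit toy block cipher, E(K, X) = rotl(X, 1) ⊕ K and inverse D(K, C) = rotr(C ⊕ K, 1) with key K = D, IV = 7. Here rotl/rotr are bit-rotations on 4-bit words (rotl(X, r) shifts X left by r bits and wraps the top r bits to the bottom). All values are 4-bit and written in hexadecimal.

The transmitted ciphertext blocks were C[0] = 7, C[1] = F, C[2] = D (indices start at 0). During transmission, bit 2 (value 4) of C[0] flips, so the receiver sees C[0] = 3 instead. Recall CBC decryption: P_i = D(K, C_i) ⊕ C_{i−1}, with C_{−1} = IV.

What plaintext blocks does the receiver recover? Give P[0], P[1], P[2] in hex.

P[0] = 0, P[1] = 2, P[2] = F

Only C[0] changed, to 3. In CBC, a change in C_i garbles P_i and flips the same bit in P_{i+1}. Decrypting the received ciphertext:
P[0]: D(K, 3) = 7; 7 ⊕ 7 = 0.
P[1]: D(K, F) = 1; 1 ⊕ 3 = 2.
P[2]: D(K, D) = 0; 0 ⊕ F = F.
Blocks that differ from the original plaintext: P[0], P[1].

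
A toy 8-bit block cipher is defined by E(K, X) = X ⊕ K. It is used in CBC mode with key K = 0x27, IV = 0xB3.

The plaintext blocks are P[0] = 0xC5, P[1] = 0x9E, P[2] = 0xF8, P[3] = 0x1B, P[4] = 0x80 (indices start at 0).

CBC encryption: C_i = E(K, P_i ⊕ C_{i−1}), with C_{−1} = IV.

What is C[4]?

C[4] = 0xAC

C[0]: P[0] ⊕ 0xB3 = 0x76; E(K, 0x76) = 0x51.
C[1]: P[1] ⊕ 0x51 = 0xCF; E(K, 0xCF) = 0xE8.
C[2]: P[2] ⊕ 0xE8 = 0x10; E(K, 0x10) = 0x37.
C[3]: P[3] ⊕ 0x37 = 0x2C; E(K, 0x2C) = 0x0B.
C[4]: P[4] ⊕ 0x0B = 0x8B; E(K, 0x8B) = 0xAC.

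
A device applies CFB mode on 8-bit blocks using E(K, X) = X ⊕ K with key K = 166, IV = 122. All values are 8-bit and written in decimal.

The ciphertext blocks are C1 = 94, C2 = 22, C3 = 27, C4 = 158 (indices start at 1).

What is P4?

CFB decryption: P_i = C_i ⊕ E(K, C_{i−1}), with C_{0} = IV.
P4: E(K, 27) = 189; 158 ⊕ 189 = 35.

P4 = 35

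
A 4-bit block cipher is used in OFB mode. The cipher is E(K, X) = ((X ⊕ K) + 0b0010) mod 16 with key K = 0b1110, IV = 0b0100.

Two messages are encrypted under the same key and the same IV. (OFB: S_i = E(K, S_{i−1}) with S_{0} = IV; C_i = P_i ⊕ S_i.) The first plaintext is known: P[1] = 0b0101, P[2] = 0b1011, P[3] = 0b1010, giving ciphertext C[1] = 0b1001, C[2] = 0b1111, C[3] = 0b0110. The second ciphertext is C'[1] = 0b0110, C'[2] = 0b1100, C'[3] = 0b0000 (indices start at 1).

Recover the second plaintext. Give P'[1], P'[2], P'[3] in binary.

In OFB with a reused IV, both messages share the same keystream S_i, so C_i ⊕ C'_i = P_i ⊕ P'_i and thus P'_i = P_i ⊕ C_i ⊕ C'_i.
P'[1]: 0b0101 ⊕ 0b1001 ⊕ 0b0110 = 0b1010.
P'[2]: 0b1011 ⊕ 0b1111 ⊕ 0b1100 = 0b1000.
P'[3]: 0b1010 ⊕ 0b0110 ⊕ 0b0000 = 0b1100.

P'[1] = 0b1010, P'[2] = 0b1000, P'[3] = 0b1100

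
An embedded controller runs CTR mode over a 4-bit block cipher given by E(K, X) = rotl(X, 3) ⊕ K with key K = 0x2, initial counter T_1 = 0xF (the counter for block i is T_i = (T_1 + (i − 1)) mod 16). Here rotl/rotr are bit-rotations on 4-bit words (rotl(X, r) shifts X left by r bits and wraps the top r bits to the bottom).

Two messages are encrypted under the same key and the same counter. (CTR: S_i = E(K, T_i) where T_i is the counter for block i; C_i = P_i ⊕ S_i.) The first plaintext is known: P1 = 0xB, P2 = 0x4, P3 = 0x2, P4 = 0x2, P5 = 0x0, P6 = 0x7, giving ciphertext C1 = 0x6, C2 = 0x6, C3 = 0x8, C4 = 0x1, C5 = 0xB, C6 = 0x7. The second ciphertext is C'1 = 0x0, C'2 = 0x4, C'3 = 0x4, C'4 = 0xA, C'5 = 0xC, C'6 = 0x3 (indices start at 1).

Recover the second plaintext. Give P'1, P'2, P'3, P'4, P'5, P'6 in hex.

In CTR with a reused counter, both messages share the same keystream S_i, so C_i ⊕ C'_i = P_i ⊕ P'_i and thus P'_i = P_i ⊕ C_i ⊕ C'_i.
P'1: 0xB ⊕ 0x6 ⊕ 0x0 = 0xD.
P'2: 0x4 ⊕ 0x6 ⊕ 0x4 = 0x6.
P'3: 0x2 ⊕ 0x8 ⊕ 0x4 = 0xE.
P'4: 0x2 ⊕ 0x1 ⊕ 0xA = 0x9.
P'5: 0x0 ⊕ 0xB ⊕ 0xC = 0x7.
P'6: 0x7 ⊕ 0x7 ⊕ 0x3 = 0x3.

P'1 = 0xD, P'2 = 0x6, P'3 = 0xE, P'4 = 0x9, P'5 = 0x7, P'6 = 0x3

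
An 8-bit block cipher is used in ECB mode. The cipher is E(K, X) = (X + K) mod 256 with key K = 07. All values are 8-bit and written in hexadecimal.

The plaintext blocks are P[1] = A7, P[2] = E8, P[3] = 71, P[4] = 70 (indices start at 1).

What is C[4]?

C[4] = 77

ECB encryption: C_i = E(K, P_i).
C[4]: E(K, 70) = 77.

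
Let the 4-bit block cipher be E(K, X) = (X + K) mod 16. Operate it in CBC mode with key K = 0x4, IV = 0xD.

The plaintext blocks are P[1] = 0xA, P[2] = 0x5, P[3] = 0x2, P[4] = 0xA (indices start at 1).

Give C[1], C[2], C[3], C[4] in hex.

CBC encryption: C_i = E(K, P_i ⊕ C_{i−1}), with C_{0} = IV.
C[1]: P[1] ⊕ 0xD = 0x7; E(K, 0x7) = 0xB.
C[2]: P[2] ⊕ 0xB = 0xE; E(K, 0xE) = 0x2.
C[3]: P[3] ⊕ 0x2 = 0x0; E(K, 0x0) = 0x4.
C[4]: P[4] ⊕ 0x4 = 0xE; E(K, 0xE) = 0x2.

C[1] = 0xB, C[2] = 0x2, C[3] = 0x4, C[4] = 0x2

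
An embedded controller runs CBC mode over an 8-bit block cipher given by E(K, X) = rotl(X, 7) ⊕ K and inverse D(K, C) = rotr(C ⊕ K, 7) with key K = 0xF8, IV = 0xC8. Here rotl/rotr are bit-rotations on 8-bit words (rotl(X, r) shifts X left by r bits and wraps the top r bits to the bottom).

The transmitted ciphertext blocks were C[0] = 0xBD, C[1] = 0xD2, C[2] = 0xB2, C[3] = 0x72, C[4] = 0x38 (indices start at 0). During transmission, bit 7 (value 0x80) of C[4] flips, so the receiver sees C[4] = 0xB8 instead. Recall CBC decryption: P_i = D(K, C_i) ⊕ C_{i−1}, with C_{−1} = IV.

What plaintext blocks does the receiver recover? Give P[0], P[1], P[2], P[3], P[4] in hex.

P[0] = 0x42, P[1] = 0xE9, P[2] = 0x46, P[3] = 0xA7, P[4] = 0xF2

Only C[4] changed, to 0xB8. In CBC, a change in C_i garbles P_i and flips the same bit in P_{i+1}. Decrypting the received ciphertext:
P[0]: D(K, 0xBD) = 0x8A; 0x8A ⊕ 0xC8 = 0x42.
P[1]: D(K, 0xD2) = 0x54; 0x54 ⊕ 0xBD = 0xE9.
P[2]: D(K, 0xB2) = 0x94; 0x94 ⊕ 0xD2 = 0x46.
P[3]: D(K, 0x72) = 0x15; 0x15 ⊕ 0xB2 = 0xA7.
P[4]: D(K, 0xB8) = 0x80; 0x80 ⊕ 0x72 = 0xF2.
Blocks that differ from the original plaintext: P[4].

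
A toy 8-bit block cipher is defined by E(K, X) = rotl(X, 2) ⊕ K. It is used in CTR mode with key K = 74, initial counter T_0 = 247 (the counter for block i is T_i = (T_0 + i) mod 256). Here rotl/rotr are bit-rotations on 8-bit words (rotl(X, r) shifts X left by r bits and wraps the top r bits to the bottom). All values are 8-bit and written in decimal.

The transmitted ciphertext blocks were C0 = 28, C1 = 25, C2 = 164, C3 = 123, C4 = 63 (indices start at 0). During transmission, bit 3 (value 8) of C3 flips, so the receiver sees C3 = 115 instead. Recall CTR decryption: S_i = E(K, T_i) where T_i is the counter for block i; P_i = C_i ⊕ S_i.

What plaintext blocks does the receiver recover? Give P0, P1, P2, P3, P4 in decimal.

Only C3 changed, to 115. In CTR, a change in C_i flips the same bit in P_i only; the keystream is unaffected. Decrypting the received ciphertext:
P0: T = 247, S = E(K, T) = 149; 28 ⊕ 149 = 137.
P1: T = 248, S = E(K, T) = 169; 25 ⊕ 169 = 176.
P2: T = 249, S = E(K, T) = 173; 164 ⊕ 173 = 9.
P3: T = 250, S = E(K, T) = 161; 115 ⊕ 161 = 210.
P4: T = 251, S = E(K, T) = 165; 63 ⊕ 165 = 154.
Blocks that differ from the original plaintext: P3.

P0 = 137, P1 = 176, P2 = 9, P3 = 210, P4 = 154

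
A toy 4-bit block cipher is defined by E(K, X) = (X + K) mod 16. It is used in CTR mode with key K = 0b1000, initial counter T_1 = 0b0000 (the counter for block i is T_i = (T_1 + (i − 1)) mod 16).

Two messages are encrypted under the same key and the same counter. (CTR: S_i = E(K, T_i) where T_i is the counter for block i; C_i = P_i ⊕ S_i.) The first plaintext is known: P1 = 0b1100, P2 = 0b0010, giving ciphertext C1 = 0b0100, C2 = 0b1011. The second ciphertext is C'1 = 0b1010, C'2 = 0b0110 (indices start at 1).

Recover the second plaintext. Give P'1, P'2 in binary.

P'1 = 0b0010, P'2 = 0b1111

In CTR with a reused counter, both messages share the same keystream S_i, so C_i ⊕ C'_i = P_i ⊕ P'_i and thus P'_i = P_i ⊕ C_i ⊕ C'_i.
P'1: 0b1100 ⊕ 0b0100 ⊕ 0b1010 = 0b0010.
P'2: 0b0010 ⊕ 0b1011 ⊕ 0b0110 = 0b1111.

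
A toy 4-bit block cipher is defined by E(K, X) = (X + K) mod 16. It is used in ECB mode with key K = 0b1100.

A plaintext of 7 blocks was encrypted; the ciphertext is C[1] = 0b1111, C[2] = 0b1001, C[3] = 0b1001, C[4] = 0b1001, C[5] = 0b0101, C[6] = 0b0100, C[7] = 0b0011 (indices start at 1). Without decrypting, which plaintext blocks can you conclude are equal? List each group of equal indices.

P[2] = P[3] = P[4]

ECB encrypts each block independently with the same key, so equal ciphertext blocks imply equal plaintext blocks.
C[2] = C[3] = C[4] = 0b1001, so P[2] = P[3] = P[4].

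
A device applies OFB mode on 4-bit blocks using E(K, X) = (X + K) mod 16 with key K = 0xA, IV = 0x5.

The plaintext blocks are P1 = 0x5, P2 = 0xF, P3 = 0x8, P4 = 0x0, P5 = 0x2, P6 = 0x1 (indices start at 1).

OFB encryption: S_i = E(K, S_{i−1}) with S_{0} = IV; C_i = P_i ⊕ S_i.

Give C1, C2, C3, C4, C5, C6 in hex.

C1: S = E(K, 0x5) = 0xF; 0x5 ⊕ 0xF = 0xA.
C2: S = E(K, 0xF) = 0x9; 0xF ⊕ 0x9 = 0x6.
C3: S = E(K, 0x9) = 0x3; 0x8 ⊕ 0x3 = 0xB.
C4: S = E(K, 0x3) = 0xD; 0x0 ⊕ 0xD = 0xD.
C5: S = E(K, 0xD) = 0x7; 0x2 ⊕ 0x7 = 0x5.
C6: S = E(K, 0x7) = 0x1; 0x1 ⊕ 0x1 = 0x0.

C1 = 0xA, C2 = 0x6, C3 = 0xB, C4 = 0xD, C5 = 0x5, C6 = 0x0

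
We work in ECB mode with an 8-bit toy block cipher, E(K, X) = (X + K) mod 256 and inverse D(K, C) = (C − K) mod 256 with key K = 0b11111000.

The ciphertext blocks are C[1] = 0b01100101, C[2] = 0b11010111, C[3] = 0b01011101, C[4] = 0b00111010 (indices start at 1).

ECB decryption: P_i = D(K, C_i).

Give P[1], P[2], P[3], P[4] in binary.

P[1]: D(K, 0b01100101) = 0b01101101.
P[2]: D(K, 0b11010111) = 0b11011111.
P[3]: D(K, 0b01011101) = 0b01100101.
P[4]: D(K, 0b00111010) = 0b01000010.

P[1] = 0b01101101, P[2] = 0b11011111, P[3] = 0b01100101, P[4] = 0b01000010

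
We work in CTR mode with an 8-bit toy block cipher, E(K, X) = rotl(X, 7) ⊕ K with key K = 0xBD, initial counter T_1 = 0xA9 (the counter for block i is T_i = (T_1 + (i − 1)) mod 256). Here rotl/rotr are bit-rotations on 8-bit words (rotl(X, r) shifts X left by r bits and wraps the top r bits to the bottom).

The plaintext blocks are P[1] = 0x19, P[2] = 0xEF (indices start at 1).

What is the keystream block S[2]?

CTR encryption: S_i = E(K, T_i) where T_i is the counter for block i; C_i = P_i ⊕ S_i.
C[1]: T = 0xA9, S = E(K, T) = 0x69; 0x19 ⊕ 0x69 = 0x70.
C[2]: T = 0xAA, S = E(K, T) = 0xE8; 0xEF ⊕ 0xE8 = 0x07.
So S[2] = 0xE8.

0xE8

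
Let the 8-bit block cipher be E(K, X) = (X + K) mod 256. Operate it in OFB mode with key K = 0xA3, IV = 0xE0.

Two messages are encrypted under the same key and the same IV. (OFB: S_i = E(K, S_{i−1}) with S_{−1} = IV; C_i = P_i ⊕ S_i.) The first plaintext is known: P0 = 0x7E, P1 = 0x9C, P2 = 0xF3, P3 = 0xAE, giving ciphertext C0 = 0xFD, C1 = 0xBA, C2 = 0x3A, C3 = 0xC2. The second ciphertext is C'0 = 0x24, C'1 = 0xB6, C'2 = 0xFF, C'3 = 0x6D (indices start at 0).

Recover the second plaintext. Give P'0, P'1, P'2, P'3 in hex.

P'0 = 0xA7, P'1 = 0x90, P'2 = 0x36, P'3 = 0x01

In OFB with a reused IV, both messages share the same keystream S_i, so C_i ⊕ C'_i = P_i ⊕ P'_i and thus P'_i = P_i ⊕ C_i ⊕ C'_i.
P'0: 0x7E ⊕ 0xFD ⊕ 0x24 = 0xA7.
P'1: 0x9C ⊕ 0xBA ⊕ 0xB6 = 0x90.
P'2: 0xF3 ⊕ 0x3A ⊕ 0xFF = 0x36.
P'3: 0xAE ⊕ 0xC2 ⊕ 0x6D = 0x01.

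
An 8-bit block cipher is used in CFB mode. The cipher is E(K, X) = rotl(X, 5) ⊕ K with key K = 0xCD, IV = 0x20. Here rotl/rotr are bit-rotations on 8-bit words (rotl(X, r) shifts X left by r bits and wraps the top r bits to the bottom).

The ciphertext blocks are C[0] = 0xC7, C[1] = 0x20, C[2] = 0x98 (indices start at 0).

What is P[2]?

P[2] = 0x51

CFB decryption: P_i = C_i ⊕ E(K, C_{i−1}), with C_{−1} = IV.
P[2]: E(K, 0x20) = 0xC9; 0x98 ⊕ 0xC9 = 0x51.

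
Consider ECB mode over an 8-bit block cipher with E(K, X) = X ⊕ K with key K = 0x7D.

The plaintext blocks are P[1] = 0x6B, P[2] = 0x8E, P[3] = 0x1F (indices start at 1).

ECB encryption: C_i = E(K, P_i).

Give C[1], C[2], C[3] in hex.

C[1] = 0x16, C[2] = 0xF3, C[3] = 0x62

C[1]: E(K, 0x6B) = 0x16.
C[2]: E(K, 0x8E) = 0xF3.
C[3]: E(K, 0x1F) = 0x62.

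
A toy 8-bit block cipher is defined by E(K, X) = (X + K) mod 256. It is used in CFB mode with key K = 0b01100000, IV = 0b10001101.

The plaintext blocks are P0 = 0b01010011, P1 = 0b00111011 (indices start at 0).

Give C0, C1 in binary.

CFB encryption: C_i = P_i ⊕ E(K, C_{i−1}), with C_{−1} = IV.
C0: E(K, 0b10001101) = 0b11101101; 0b01010011 ⊕ 0b11101101 = 0b10111110.
C1: E(K, 0b10111110) = 0b00011110; 0b00111011 ⊕ 0b00011110 = 0b00100101.

C0 = 0b10111110, C1 = 0b00100101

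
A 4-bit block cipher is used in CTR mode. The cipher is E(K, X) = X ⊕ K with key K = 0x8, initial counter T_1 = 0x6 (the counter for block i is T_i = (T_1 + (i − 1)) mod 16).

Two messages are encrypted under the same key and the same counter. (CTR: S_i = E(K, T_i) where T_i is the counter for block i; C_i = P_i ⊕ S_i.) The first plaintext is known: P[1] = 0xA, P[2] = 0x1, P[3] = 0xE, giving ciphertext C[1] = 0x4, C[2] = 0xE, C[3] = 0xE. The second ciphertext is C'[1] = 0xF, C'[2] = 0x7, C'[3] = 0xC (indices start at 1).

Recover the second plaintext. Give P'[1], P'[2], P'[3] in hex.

P'[1] = 0x1, P'[2] = 0x8, P'[3] = 0xC

In CTR with a reused counter, both messages share the same keystream S_i, so C_i ⊕ C'_i = P_i ⊕ P'_i and thus P'_i = P_i ⊕ C_i ⊕ C'_i.
P'[1]: 0xA ⊕ 0x4 ⊕ 0xF = 0x1.
P'[2]: 0x1 ⊕ 0xE ⊕ 0x7 = 0x8.
P'[3]: 0xE ⊕ 0xE ⊕ 0xC = 0xC.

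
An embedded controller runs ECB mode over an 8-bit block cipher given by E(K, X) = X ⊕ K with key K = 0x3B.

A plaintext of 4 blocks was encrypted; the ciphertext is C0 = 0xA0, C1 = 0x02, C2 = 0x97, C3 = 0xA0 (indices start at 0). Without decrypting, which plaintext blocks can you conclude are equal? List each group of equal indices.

P0 = P3

ECB encrypts each block independently with the same key, so equal ciphertext blocks imply equal plaintext blocks.
C0 = C3 = 0xA0, so P0 = P3.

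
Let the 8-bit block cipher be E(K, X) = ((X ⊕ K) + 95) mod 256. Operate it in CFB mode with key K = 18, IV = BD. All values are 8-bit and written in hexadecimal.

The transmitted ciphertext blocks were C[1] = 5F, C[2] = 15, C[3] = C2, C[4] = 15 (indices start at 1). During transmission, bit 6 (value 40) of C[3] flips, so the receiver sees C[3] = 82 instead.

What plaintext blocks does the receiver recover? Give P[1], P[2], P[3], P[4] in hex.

CFB decryption: P_i = C_i ⊕ E(K, C_{i−1}), with C_{0} = IV.
Only C[3] changed, to 82. In CFB, a change in C_i flips the same bit in P_i and garbles P_{i+1}. Decrypting the received ciphertext:
P[1]: E(K, BD) = 3A; 5F ⊕ 3A = 65.
P[2]: E(K, 5F) = DC; 15 ⊕ DC = C9.
P[3]: E(K, 15) = A2; 82 ⊕ A2 = 20.
P[4]: E(K, 82) = 2F; 15 ⊕ 2F = 3A.
Blocks that differ from the original plaintext: P[3], P[4].

P[1] = 65, P[2] = C9, P[3] = 20, P[4] = 3A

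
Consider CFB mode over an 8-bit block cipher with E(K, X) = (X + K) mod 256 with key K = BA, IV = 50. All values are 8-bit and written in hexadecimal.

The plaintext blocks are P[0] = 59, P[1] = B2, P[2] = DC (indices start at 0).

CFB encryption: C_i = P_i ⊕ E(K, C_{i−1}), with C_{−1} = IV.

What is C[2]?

C[0]: E(K, 50) = 0A; 59 ⊕ 0A = 53.
C[1]: E(K, 53) = 0D; B2 ⊕ 0D = BF.
C[2]: E(K, BF) = 79; DC ⊕ 79 = A5.

C[2] = A5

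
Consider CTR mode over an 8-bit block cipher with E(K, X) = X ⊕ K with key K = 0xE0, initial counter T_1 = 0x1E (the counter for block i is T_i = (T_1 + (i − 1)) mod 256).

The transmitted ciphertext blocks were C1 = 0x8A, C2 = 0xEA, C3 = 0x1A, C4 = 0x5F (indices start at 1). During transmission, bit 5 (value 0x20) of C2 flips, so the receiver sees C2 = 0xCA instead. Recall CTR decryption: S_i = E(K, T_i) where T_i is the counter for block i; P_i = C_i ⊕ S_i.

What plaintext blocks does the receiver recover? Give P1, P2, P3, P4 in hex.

P1 = 0x74, P2 = 0x35, P3 = 0xDA, P4 = 0x9E

Only C2 changed, to 0xCA. In CTR, a change in C_i flips the same bit in P_i only; the keystream is unaffected. Decrypting the received ciphertext:
P1: T = 0x1E, S = E(K, T) = 0xFE; 0x8A ⊕ 0xFE = 0x74.
P2: T = 0x1F, S = E(K, T) = 0xFF; 0xCA ⊕ 0xFF = 0x35.
P3: T = 0x20, S = E(K, T) = 0xC0; 0x1A ⊕ 0xC0 = 0xDA.
P4: T = 0x21, S = E(K, T) = 0xC1; 0x5F ⊕ 0xC1 = 0x9E.
Blocks that differ from the original plaintext: P2.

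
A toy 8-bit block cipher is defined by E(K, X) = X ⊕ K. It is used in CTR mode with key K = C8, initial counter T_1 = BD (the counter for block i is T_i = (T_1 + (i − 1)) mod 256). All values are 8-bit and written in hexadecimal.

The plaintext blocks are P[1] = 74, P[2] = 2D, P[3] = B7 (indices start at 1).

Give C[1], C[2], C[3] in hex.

CTR encryption: S_i = E(K, T_i) where T_i is the counter for block i; C_i = P_i ⊕ S_i.
C[1]: T = BD, S = E(K, T) = 75; 74 ⊕ 75 = 01.
C[2]: T = BE, S = E(K, T) = 76; 2D ⊕ 76 = 5B.
C[3]: T = BF, S = E(K, T) = 77; B7 ⊕ 77 = C0.

C[1] = 01, C[2] = 5B, C[3] = C0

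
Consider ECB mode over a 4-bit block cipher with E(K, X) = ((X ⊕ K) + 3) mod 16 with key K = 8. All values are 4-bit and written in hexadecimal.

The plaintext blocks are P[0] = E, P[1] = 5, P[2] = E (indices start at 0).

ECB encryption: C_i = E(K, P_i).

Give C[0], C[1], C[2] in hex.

C[0]: E(K, E) = 9.
C[1]: E(K, 5) = 0.
C[2]: E(K, E) = 9.

C[0] = 9, C[1] = 0, C[2] = 9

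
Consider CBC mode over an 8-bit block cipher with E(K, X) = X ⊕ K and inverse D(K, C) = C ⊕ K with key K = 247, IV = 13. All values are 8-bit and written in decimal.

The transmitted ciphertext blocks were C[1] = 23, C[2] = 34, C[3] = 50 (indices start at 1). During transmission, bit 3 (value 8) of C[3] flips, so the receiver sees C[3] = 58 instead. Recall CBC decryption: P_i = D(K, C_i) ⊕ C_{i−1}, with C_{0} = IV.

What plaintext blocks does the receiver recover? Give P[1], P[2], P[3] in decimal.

P[1] = 237, P[2] = 194, P[3] = 239

Only C[3] changed, to 58. In CBC, a change in C_i garbles P_i and flips the same bit in P_{i+1}. Decrypting the received ciphertext:
P[1]: D(K, 23) = 224; 224 ⊕ 13 = 237.
P[2]: D(K, 34) = 213; 213 ⊕ 23 = 194.
P[3]: D(K, 58) = 205; 205 ⊕ 34 = 239.
Blocks that differ from the original plaintext: P[3].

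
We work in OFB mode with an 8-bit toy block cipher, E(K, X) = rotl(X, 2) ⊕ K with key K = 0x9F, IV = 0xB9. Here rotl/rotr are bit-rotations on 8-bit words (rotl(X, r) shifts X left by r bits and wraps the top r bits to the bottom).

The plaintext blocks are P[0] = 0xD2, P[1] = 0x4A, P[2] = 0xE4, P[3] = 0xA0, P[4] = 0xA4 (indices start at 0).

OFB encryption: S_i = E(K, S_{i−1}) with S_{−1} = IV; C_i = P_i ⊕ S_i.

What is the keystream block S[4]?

C[0]: S = E(K, 0xB9) = 0x79; 0xD2 ⊕ 0x79 = 0xAB.
C[1]: S = E(K, 0x79) = 0x7A; 0x4A ⊕ 0x7A = 0x30.
C[2]: S = E(K, 0x7A) = 0x76; 0xE4 ⊕ 0x76 = 0x92.
C[3]: S = E(K, 0x76) = 0x46; 0xA0 ⊕ 0x46 = 0xE6.
C[4]: S = E(K, 0x46) = 0x86; 0xA4 ⊕ 0x86 = 0x22.
So S[4] = 0x86.

0x86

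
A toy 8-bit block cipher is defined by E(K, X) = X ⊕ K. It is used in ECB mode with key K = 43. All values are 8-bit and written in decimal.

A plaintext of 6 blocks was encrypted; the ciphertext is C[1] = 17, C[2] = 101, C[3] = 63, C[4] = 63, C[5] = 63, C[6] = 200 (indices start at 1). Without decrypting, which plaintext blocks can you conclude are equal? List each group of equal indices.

P[3] = P[4] = P[5]

ECB encrypts each block independently with the same key, so equal ciphertext blocks imply equal plaintext blocks.
C[3] = C[4] = C[5] = 63, so P[3] = P[4] = P[5].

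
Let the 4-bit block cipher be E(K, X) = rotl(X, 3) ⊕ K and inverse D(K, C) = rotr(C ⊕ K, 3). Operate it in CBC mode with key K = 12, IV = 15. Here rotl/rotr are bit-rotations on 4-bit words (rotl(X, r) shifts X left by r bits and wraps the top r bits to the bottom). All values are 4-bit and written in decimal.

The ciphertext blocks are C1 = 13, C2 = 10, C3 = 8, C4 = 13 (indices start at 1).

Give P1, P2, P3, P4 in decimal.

CBC decryption: P_i = D(K, C_i) ⊕ C_{i−1}, with C_{0} = IV.
P1: D(K, 13) = 2; 2 ⊕ 15 = 13.
P2: D(K, 10) = 12; 12 ⊕ 13 = 1.
P3: D(K, 8) = 8; 8 ⊕ 10 = 2.
P4: D(K, 13) = 2; 2 ⊕ 8 = 10.

P1 = 13, P2 = 1, P3 = 2, P4 = 10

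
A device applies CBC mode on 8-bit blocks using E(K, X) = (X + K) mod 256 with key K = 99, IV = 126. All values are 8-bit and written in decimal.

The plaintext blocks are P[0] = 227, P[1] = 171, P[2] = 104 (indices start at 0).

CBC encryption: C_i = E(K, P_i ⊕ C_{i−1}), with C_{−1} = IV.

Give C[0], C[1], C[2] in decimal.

C[0] = 0, C[1] = 14, C[2] = 201

C[0]: P[0] ⊕ 126 = 157; E(K, 157) = 0.
C[1]: P[1] ⊕ 0 = 171; E(K, 171) = 14.
C[2]: P[2] ⊕ 14 = 102; E(K, 102) = 201.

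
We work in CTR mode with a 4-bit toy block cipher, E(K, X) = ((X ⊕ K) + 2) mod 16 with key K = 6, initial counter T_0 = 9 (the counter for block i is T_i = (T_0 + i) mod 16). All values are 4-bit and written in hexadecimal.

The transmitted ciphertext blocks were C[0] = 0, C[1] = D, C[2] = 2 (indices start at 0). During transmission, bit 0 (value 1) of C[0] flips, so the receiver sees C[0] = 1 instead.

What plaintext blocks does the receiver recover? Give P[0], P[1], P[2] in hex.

P[0] = 0, P[1] = 3, P[2] = D

CTR decryption: S_i = E(K, T_i) where T_i is the counter for block i; P_i = C_i ⊕ S_i.
Only C[0] changed, to 1. In CTR, a change in C_i flips the same bit in P_i only; the keystream is unaffected. Decrypting the received ciphertext:
P[0]: T = 9, S = E(K, T) = 1; 1 ⊕ 1 = 0.
P[1]: T = A, S = E(K, T) = E; D ⊕ E = 3.
P[2]: T = B, S = E(K, T) = F; 2 ⊕ F = D.
Blocks that differ from the original plaintext: P[0].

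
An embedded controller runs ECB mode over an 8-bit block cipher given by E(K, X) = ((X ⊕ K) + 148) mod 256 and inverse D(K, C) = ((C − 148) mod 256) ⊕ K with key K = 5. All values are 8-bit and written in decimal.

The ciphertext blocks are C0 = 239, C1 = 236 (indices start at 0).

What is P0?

P0 = 94

ECB decryption: P_i = D(K, C_i).
P0: D(K, 239) = 94.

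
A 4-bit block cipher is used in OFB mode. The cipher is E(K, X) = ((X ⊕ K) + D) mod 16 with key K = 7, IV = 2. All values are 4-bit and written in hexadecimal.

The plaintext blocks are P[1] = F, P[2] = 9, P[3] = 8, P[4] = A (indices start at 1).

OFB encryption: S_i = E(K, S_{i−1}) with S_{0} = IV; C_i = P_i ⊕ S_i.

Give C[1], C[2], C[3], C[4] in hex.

C[1]: S = E(K, 2) = 2; F ⊕ 2 = D.
C[2]: S = E(K, 2) = 2; 9 ⊕ 2 = B.
C[3]: S = E(K, 2) = 2; 8 ⊕ 2 = A.
C[4]: S = E(K, 2) = 2; A ⊕ 2 = 8.

C[1] = D, C[2] = B, C[3] = A, C[4] = 8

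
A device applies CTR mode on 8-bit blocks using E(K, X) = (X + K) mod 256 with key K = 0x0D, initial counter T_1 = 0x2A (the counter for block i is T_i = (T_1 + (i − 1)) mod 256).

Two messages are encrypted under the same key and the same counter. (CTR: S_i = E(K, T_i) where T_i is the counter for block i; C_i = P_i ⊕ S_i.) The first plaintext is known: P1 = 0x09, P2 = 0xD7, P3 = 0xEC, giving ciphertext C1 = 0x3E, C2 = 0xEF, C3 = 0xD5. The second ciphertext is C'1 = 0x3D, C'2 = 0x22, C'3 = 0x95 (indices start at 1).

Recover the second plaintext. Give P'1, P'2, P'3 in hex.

In CTR with a reused counter, both messages share the same keystream S_i, so C_i ⊕ C'_i = P_i ⊕ P'_i and thus P'_i = P_i ⊕ C_i ⊕ C'_i.
P'1: 0x09 ⊕ 0x3E ⊕ 0x3D = 0x0A.
P'2: 0xD7 ⊕ 0xEF ⊕ 0x22 = 0x1A.
P'3: 0xEC ⊕ 0xD5 ⊕ 0x95 = 0xAC.

P'1 = 0x0A, P'2 = 0x1A, P'3 = 0xAC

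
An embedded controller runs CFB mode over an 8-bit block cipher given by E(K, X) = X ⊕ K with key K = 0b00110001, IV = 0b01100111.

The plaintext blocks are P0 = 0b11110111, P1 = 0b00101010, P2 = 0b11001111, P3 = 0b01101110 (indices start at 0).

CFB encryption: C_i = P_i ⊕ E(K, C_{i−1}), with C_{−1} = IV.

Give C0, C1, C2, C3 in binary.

C0: E(K, 0b01100111) = 0b01010110; 0b11110111 ⊕ 0b01010110 = 0b10100001.
C1: E(K, 0b10100001) = 0b10010000; 0b00101010 ⊕ 0b10010000 = 0b10111010.
C2: E(K, 0b10111010) = 0b10001011; 0b11001111 ⊕ 0b10001011 = 0b01000100.
C3: E(K, 0b01000100) = 0b01110101; 0b01101110 ⊕ 0b01110101 = 0b00011011.

C0 = 0b10100001, C1 = 0b10111010, C2 = 0b01000100, C3 = 0b00011011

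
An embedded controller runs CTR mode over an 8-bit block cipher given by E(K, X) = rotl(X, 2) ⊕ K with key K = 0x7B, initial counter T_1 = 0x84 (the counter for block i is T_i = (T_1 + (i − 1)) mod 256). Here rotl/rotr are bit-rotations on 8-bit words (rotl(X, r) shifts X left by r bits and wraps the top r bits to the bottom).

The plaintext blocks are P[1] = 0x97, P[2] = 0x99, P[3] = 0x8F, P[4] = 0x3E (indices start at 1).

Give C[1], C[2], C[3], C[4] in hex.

C[1] = 0xFE, C[2] = 0xF4, C[3] = 0xEE, C[4] = 0x5B

CTR encryption: S_i = E(K, T_i) where T_i is the counter for block i; C_i = P_i ⊕ S_i.
C[1]: T = 0x84, S = E(K, T) = 0x69; 0x97 ⊕ 0x69 = 0xFE.
C[2]: T = 0x85, S = E(K, T) = 0x6D; 0x99 ⊕ 0x6D = 0xF4.
C[3]: T = 0x86, S = E(K, T) = 0x61; 0x8F ⊕ 0x61 = 0xEE.
C[4]: T = 0x87, S = E(K, T) = 0x65; 0x3E ⊕ 0x65 = 0x5B.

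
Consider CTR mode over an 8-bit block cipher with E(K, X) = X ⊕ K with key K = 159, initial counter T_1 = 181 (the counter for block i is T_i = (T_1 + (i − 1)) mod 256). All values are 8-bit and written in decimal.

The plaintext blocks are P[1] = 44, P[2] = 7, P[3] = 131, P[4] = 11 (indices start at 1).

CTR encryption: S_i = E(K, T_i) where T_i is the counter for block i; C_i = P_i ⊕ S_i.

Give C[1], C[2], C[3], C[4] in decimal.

C[1]: T = 181, S = E(K, T) = 42; 44 ⊕ 42 = 6.
C[2]: T = 182, S = E(K, T) = 41; 7 ⊕ 41 = 46.
C[3]: T = 183, S = E(K, T) = 40; 131 ⊕ 40 = 171.
C[4]: T = 184, S = E(K, T) = 39; 11 ⊕ 39 = 44.

C[1] = 6, C[2] = 46, C[3] = 171, C[4] = 44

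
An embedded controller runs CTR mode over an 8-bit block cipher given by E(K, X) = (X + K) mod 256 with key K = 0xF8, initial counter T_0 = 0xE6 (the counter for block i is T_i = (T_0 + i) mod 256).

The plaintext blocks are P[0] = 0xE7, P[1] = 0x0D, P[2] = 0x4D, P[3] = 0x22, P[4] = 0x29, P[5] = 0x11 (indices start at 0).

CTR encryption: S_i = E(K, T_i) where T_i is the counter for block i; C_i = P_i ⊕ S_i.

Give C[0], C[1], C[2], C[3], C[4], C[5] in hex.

C[0]: T = 0xE6, S = E(K, T) = 0xDE; 0xE7 ⊕ 0xDE = 0x39.
C[1]: T = 0xE7, S = E(K, T) = 0xDF; 0x0D ⊕ 0xDF = 0xD2.
C[2]: T = 0xE8, S = E(K, T) = 0xE0; 0x4D ⊕ 0xE0 = 0xAD.
C[3]: T = 0xE9, S = E(K, T) = 0xE1; 0x22 ⊕ 0xE1 = 0xC3.
C[4]: T = 0xEA, S = E(K, T) = 0xE2; 0x29 ⊕ 0xE2 = 0xCB.
C[5]: T = 0xEB, S = E(K, T) = 0xE3; 0x11 ⊕ 0xE3 = 0xF2.

C[0] = 0x39, C[1] = 0xD2, C[2] = 0xAD, C[3] = 0xC3, C[4] = 0xCB, C[5] = 0xF2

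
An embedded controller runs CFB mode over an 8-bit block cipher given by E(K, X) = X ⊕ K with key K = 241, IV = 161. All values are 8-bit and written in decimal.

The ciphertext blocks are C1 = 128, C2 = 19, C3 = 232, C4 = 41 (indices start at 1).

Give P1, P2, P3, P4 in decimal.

CFB decryption: P_i = C_i ⊕ E(K, C_{i−1}), with C_{0} = IV.
P1: E(K, 161) = 80; 128 ⊕ 80 = 208.
P2: E(K, 128) = 113; 19 ⊕ 113 = 98.
P3: E(K, 19) = 226; 232 ⊕ 226 = 10.
P4: E(K, 232) = 25; 41 ⊕ 25 = 48.

P1 = 208, P2 = 98, P3 = 10, P4 = 48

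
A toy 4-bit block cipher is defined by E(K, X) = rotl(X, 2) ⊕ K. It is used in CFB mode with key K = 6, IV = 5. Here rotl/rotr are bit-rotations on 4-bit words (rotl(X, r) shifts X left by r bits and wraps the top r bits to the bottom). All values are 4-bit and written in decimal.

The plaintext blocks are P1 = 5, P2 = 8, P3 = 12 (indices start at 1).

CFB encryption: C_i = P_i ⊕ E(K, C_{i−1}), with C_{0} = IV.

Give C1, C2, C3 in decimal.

C1 = 6, C2 = 7, C3 = 7

C1: E(K, 5) = 3; 5 ⊕ 3 = 6.
C2: E(K, 6) = 15; 8 ⊕ 15 = 7.
C3: E(K, 7) = 11; 12 ⊕ 11 = 7.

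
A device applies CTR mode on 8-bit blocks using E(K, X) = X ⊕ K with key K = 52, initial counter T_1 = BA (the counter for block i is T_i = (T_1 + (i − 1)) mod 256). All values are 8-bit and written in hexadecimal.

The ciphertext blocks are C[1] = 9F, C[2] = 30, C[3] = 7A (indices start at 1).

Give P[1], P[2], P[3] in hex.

P[1] = 77, P[2] = D9, P[3] = 94

CTR decryption: S_i = E(K, T_i) where T_i is the counter for block i; P_i = C_i ⊕ S_i.
P[1]: T = BA, S = E(K, T) = E8; 9F ⊕ E8 = 77.
P[2]: T = BB, S = E(K, T) = E9; 30 ⊕ E9 = D9.
P[3]: T = BC, S = E(K, T) = EE; 7A ⊕ EE = 94.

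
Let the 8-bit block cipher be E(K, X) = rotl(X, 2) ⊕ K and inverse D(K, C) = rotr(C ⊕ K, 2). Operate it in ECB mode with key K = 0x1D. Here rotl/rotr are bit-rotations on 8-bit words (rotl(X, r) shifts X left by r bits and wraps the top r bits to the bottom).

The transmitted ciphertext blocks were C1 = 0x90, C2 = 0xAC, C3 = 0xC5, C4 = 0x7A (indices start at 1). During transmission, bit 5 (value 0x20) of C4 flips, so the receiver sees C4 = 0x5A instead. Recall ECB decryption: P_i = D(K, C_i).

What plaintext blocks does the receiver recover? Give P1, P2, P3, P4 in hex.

P1 = 0x63, P2 = 0x6C, P3 = 0x36, P4 = 0xD1

Only C4 changed, to 0x5A. In ECB, a change in C_i affects only P_i. Decrypting the received ciphertext:
P1: D(K, 0x90) = 0x63.
P2: D(K, 0xAC) = 0x6C.
P3: D(K, 0xC5) = 0x36.
P4: D(K, 0x5A) = 0xD1.
Blocks that differ from the original plaintext: P4.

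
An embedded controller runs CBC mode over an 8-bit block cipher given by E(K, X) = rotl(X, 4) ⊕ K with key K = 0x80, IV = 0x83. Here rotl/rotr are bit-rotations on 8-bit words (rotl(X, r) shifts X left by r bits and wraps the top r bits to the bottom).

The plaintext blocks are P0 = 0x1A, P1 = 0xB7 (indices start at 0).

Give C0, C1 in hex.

C0 = 0x19, C1 = 0x6A

CBC encryption: C_i = E(K, P_i ⊕ C_{i−1}), with C_{−1} = IV.
C0: P0 ⊕ 0x83 = 0x99; E(K, 0x99) = 0x19.
C1: P1 ⊕ 0x19 = 0xAE; E(K, 0xAE) = 0x6A.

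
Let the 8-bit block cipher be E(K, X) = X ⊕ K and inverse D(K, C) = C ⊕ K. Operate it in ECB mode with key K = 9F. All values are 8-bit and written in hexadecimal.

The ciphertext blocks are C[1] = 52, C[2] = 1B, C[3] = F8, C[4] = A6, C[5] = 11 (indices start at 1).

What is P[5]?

ECB decryption: P_i = D(K, C_i).
P[5]: D(K, 11) = 8E.

P[5] = 8E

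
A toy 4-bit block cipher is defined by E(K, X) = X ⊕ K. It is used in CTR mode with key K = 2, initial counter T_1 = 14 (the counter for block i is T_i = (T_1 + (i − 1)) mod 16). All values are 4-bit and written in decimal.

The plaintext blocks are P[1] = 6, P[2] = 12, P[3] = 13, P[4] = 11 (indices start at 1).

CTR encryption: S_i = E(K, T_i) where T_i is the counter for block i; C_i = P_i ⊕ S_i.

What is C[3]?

C[3] = 15

C[1]: T = 14, S = E(K, T) = 12; 6 ⊕ 12 = 10.
C[2]: T = 15, S = E(K, T) = 13; 12 ⊕ 13 = 1.
C[3]: T = 0, S = E(K, T) = 2; 13 ⊕ 2 = 15.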